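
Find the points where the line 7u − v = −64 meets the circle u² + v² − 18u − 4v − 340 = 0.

(−10, −6) and (−7, 15)

From the line, v = 7u + 64. Substituting:
50u² + 850u + 3500 = 0  ⟹  u² + 17u + 70 = 0
u = −7 or u = −10, giving (−7, 15) and (−10, −6).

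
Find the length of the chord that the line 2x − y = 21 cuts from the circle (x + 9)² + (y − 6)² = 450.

6√5

The distance from (−9, 6) to the line is 45/√5, and r² = 450.
Half the chord is √(r² − d²) = √(45), so the full chord is 6√5.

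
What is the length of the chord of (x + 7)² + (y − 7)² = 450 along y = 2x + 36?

Express y = 2x + 36 and substitute into the circle:
5x² + 130x + 440 = 0  ⟹  x² + 26x + 88 = 0
x = −4 or x = −22, giving (−4, 28) and (−22, −8).
Chord length = distance between (−4, 28) and (−22, −8) = √1620 = 18√5.

18√5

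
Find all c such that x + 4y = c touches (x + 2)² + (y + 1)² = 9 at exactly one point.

The line touches the circle iff its distance from (−2, −1) is 3:
|1·(−2) + 4·(−1) − c| / √17 = 3
|c − (−6)| = 3√17.

c = −6 ± 3√17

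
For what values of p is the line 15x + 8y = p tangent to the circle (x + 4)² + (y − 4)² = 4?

p = −62 or p = 6

The line touches the circle iff its distance from (−4, 4) is 2:
|15·(−4) + 8·4 − p| / √289 = 2
|p − (−28)| = 2·17, so p = 6 or p = −62.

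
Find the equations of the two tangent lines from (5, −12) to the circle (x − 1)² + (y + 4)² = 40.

Write the tangent as mx − y + (−12 − m·(5)) = 0 and set its distance from the centre to 2√10:
(−4m − (8))² = 40(m² + 1)
3m² − 8m − 3 = 0, so m = −1/3 or m = 3.
Through (5, −12) these give x + 3y = −31 and 3x − y = 27.

x + 3y = −31 and 3x − y = 27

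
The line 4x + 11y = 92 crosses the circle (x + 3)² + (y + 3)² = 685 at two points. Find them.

(−21, 16) and (23, 0)

Express y = (92 − 4x)/11 and substitute into the circle:
137x² − 274x − 66171 = 0  ⟹  x² − 2x − 483 = 0
x = 23 or x = −21, giving (23, 0) and (−21, 16).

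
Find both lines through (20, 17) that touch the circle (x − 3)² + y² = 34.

A line y − (17) = m(x − (20)) is tangent when its distance from (3, 0) is √34:
(−17m − (−17))² = 34(m² + 1)
15m² − 34m + 15 = 0, so m = 3/5 or m = 5/3.
With m = 3/5: 3x − 5y = −25. With m = 5/3: 5x − 3y = 49.

3x − 5y = −25 and 5x − 3y = 49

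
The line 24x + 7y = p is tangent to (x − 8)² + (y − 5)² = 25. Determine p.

Tangency holds when the distance from the centre (8, 5) to the line equals the radius 5:
|24·8 + 7·5 − p| / √625 = 5
|p − (227)| = 5·25, so p = 352 or p = 102.

p = 102 or p = 352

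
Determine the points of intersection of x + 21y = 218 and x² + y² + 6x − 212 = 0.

(−13, 11) and (8, 10)

Substitute y = (218 − x)/21:
442x² + 2210x − 45968 = 0  ⟹  x² + 5x − 104 = 0
x = 8 or x = −13, giving (8, 10) and (−13, 11).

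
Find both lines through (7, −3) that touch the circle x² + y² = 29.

Write the tangent as mx − y + (−3 − m·(7)) = 0 and set its distance from the centre to √29:
[m·(−7) − (3)]² = 29(m² + 1)
10m² + 21m − 10 = 0, so m = −5/2 or m = 2/5.
Through (7, −3) these give 5x + 2y = 29 and 2x − 5y = 29.

5x + 2y = 29 and 2x − 5y = 29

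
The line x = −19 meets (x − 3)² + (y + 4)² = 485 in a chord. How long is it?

2

Centre (3, −4), r² = 485. Perpendicular distance d from centre to line = |22| / √1 = 22.
Half the chord is √(r² − d²) = √(1), so the full chord is 2.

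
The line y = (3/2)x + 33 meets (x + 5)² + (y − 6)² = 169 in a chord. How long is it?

Substitute y = (66 + 3x)/2:
13x² + 364x + 2340 = 0  ⟹  x² + 28x + 180 = 0
x = −10 or x = −18, giving (−10, 18) and (−18, 6).
Chord length = distance between (−10, 18) and (−18, 6) = √208 = 4√13.

4√13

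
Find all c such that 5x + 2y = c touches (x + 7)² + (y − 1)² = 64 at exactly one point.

For a tangent, require d(centre, line) = r = 8.
|5·(−7) + 2·1 − c| / √29 = 8
|c − (−33)| = 8√29.

c = −33 ± 8√29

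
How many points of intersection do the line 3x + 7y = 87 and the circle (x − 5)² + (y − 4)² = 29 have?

Substituting the line into the circle gives 58x² − 844x + 3285 = 0.
Δ = 712336 − 762120 = −49784.
No real roots: the line does not meet the circle.

0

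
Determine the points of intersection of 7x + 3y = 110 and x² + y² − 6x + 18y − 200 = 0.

Substitute y = (110 − 7x)/3:
58x² − 1972x + 16240 = 0  ⟹  x² − 34x + 280 = 0
x = 20 or x = 14, giving (20, −10) and (14, 4).

(14, 4) and (20, −10)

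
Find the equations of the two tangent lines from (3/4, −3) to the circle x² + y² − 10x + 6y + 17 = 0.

4x + y = 0 and 4x − y = 6

A line y − (−3) = m(x − (3/4)) is tangent when its distance from (5, −3) is √17:
[m·(17/4) − (0)]² = 17(m² + 1)
m² − 16 = 0, so m = −4 or m = 4.
Through (3/4, −3) these give 4x + y = 0 and 4x − y = 6.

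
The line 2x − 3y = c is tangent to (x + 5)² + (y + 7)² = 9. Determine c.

c = 11 ± 3√13

For a tangent, require d(centre, line) = r = 3.
|2·(−5) − 3·(−7) − c| / √13 = 3
|c − (11)| = 3√13.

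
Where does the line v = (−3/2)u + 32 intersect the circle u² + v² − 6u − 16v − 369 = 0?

Substitute v = (64 − 3u)/2:
13u² − 312u + 572 = 0  ⟹  u² − 24u + 44 = 0
u = 22 or u = 2, giving (22, −1) and (2, 29).

(2, 29) and (22, −1)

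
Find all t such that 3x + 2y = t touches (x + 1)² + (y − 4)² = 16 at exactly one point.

Tangency holds when the distance from the centre (−1, 4) to the line equals the radius 4:
|3·(−1) + 2·4 − t| / √13 = 4
|t − (5)| = 4√13.

t = 5 ± 4√13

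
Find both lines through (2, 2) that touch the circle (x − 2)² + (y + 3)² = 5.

Write the tangent as mx − y + (2 − m·(2)) = 0 and set its distance from the centre to √5:
(0m − (−5))² = 5(m² + 1)
m² − 4 = 0, so m = 2 or m = −2.
Through (2, 2) these give 2x − y = 2 and 2x + y = 6.

2x − y = 2 and 2x + y = 6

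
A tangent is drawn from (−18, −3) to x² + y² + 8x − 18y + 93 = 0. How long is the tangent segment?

Centre (−4, 9), r² = 4. |PO|² = (−14)² + (−12)² = 340.
By the tangent–radius right angle, tangent length = √(|PO|² − r²) = √336 = 4√21.

4√21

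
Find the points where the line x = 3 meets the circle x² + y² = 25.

The line gives x = 3. Substituting into the circle:
y² − 16 = 0
y = 4 or y = −4, giving (3, 4) and (3, −4).

(3, −4) and (3, 4)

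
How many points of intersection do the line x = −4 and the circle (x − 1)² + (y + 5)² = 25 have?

1

Substituting the line into the circle gives y² + 10y + 25 = 0.
Discriminant = (10)² − 4·1·(25) = 0.
A repeated root: the line is tangent.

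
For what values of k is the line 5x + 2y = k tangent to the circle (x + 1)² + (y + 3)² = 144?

The line touches the circle iff its distance from (−1, −3) is 12:
|5·(−1) + 2·(−3) − k| / √29 = 12
|k − (−11)| = 12√29.

k = −11 ± 12√29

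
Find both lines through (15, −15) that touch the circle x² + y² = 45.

2x + y = 15 and x + 2y = −15

A line y − (−15) = m(x − (15)) is tangent when its distance from (0, 0) is 3√5:
(−15m − (15))² = 45(m² + 1)
2m² + 5m + 2 = 0, so m = −2 or m = −1/2.
Through (15, −15) these give 2x + y = 15 and x + 2y = −15.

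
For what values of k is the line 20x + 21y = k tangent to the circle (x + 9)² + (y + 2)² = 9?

Tangency holds when the distance from the centre (−9, −2) to the line equals the radius 3:
|20·(−9) + 21·(−2) − k| / √841 = 3
|k − (−222)| = 3·29, so k = −135 or k = −309.

k = −309 or k = −135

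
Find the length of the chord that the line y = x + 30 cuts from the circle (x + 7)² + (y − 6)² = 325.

Centre (−7, 6), r² = 325. Perpendicular distance d from centre to line = |17| / √2 = 17/√2.
Chord = 2√(r² − d²) = 2·√(361/2) = 19√2.

19√2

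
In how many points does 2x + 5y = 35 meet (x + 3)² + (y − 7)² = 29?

2

Centre (−3, 7), r² = 29. Distance² from centre to line = (−6)²/29 = 36/29.
Since d² < r², the line cuts the circle twice.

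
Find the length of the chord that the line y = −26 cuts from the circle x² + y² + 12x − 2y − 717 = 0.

10

The distance from (−6, 1) to the line is 27, and r² = 754.
Chord = 2√(r² − d²) = 2·√(25) = 10.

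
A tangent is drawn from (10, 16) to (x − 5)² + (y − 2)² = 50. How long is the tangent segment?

With centre O = (5, 2), |OP|² = 221 and r² = 50.
The tangent meets the radius at right angles, so tangent² = |PO|² − r² = 221 − 50 = 171.

3√19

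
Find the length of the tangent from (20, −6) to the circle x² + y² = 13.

3√47

Centre (0, 0), r² = 13. |PO|² = (20)² + (−6)² = 436.
The tangent meets the radius at right angles, so tangent² = |PO|² − r² = 436 − 13 = 423.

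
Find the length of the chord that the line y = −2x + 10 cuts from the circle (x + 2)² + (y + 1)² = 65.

4√5

Centre (−2, −1), r² = 65. Perpendicular distance d from centre to line = |−15| / √5 = 15/√5.
Chord = 2√(r² − d²) = 2·√(20) = 4√5.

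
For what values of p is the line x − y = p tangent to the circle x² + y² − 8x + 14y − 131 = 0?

Tangency holds when the distance from the centre (4, −7) to the line equals the radius 14:
|1·4 − 1·(−7) − p| / √2 = 14
|p − (11)| = 14√2.

p = 11 ± 14√2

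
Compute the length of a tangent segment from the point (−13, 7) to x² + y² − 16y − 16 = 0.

3√10

Centre (0, 8), r² = 80. |PO|² = (−13)² + (−1)² = 170.
The tangent meets the radius at right angles, so tangent² = |PO|² − r² = 170 − 80 = 90.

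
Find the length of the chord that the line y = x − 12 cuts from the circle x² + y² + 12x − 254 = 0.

16√2

Express y = x − 12 and substitute into the circle:
2x² − 12x − 110 = 0  ⟹  x² − 6x − 55 = 0
x = 11 or x = −5, giving (11, −1) and (−5, −17).
Chord length = distance between (11, −1) and (−5, −17) = √512 = 16√2.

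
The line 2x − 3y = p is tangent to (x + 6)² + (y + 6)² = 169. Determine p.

p = 6 ± 13√13

For a tangent, require d(centre, line) = r = 13.
|2·(−6) − 3·(−6) − p| / √13 = 13
|p − (6)| = 13√13.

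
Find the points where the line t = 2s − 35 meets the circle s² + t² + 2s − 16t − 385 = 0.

(14, −7) and (20, 5)

Substitute t = 2s − 35:
5s² − 170s + 1400 = 0  ⟹  s² − 34s + 280 = 0
s = 20 or s = 14, giving (20, 5) and (14, −7).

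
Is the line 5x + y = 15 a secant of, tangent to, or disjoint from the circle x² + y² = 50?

secant

Substituting the line into the circle gives 26x² − 150x + 175 = 0.
Δ = 22500 − 18200 = 4300.
Two real roots: the line is a secant.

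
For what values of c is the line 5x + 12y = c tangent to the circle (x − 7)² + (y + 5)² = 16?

c = −77 or c = 27

For a tangent, require d(centre, line) = r = 4.
|5·7 + 12·(−5) − c| / √169 = 4
|c − (−25)| = 4·13, so c = 27 or c = −77.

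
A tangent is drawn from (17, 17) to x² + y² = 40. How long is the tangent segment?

√538

With centre O = (0, 0), |OP|² = 578 and r² = 40.
By the tangent–radius right angle, tangent length = √(|PO|² − r²) = √538.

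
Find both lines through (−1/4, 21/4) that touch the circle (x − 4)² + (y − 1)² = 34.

Let a tangent through (−1/4, 21/4) have slope m. Its distance from (4, 1) must equal √34:
(17/4m − (−17/4))² = 34(m² + 1)
15m² − 34m + 15 = 0, so m = 3/5 or m = 5/3.
Through (−1/4, 21/4) these give 3x − 5y = −27 and 5x − 3y = −17.

3x − 5y = −27 and 5x − 3y = −17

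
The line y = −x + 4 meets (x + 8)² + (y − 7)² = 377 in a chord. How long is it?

Substitute y = −x + 4:
2x² + 22x − 304 = 0  ⟹  x² + 11x − 152 = 0
x = 8 or x = −19, giving (8, −4) and (−19, 23).
Chord length = distance between (8, −4) and (−19, 23) = √1458 = 27√2.

27√2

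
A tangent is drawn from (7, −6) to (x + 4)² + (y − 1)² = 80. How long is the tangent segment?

3√10

With centre O = (−4, 1), |OP|² = 170 and r² = 80.
The tangent meets the radius at right angles, so tangent² = |PO|² − r² = 170 − 80 = 90.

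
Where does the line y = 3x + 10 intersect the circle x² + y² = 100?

(−6, −8) and (0, 10)

Substitute y = 3x + 10:
10x² + 60x = 0  ⟹  x² + 6x = 0
x = 0 or x = −6, giving (0, 10) and (−6, −8).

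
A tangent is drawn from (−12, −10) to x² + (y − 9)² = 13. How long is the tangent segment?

2√123

The centre is (0, 9) and r = √13. The square of the distance from P to the centre is 144 + 361 = 505.
By the tangent–radius right angle, tangent length = √(|PO|² − r²) = √492 = 2√123.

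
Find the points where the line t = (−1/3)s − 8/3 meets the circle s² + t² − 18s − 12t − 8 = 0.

From the line, t = (−8 − s)/3. Substituting:
10s² − 110s + 280 = 0  ⟹  s² − 11s + 28 = 0
s = 7 or s = 4, giving (7, −5) and (4, −4).

(4, −4) and (7, −5)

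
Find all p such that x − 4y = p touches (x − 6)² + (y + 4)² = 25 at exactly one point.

p = 22 ± 5√17

Tangency holds when the distance from the centre (6, −4) to the line equals the radius 5:
|1·6 − 4·(−4) − p| / √17 = 5
|p − (22)| = 5√17.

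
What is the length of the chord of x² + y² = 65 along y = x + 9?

Centre (0, 0), r² = 65. Perpendicular distance d from centre to line = |9| / √2 = 9/√2.
Half the chord is √(r² − d²) = √(49/2), so the full chord is 7√2.

7√2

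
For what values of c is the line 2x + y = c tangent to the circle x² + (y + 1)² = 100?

Tangency holds when the distance from the centre (0, −1) to the line equals the radius 10:
|2·0 + 1·(−1) − c| / √5 = 10
|c − (−1)| = 10√5.

c = −1 ± 10√5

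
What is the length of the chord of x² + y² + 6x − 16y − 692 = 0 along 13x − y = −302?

From the line, y = 13x + 302. Substituting:
170x² + 7650x + 85680 = 0  ⟹  x² + 45x + 504 = 0
x = −21 or x = −24, giving (−21, 29) and (−24, −10).
|(−21, 29) − (−24, −10)| = √((3)² + (39)²) = 3√170.

3√170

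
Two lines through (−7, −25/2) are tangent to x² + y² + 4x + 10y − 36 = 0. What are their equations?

Write the tangent as mx − y + (−25/2 − m·(−7)) = 0 and set its distance from the centre to √65:
[m·(5) − (15/2)]² = 65(m² + 1)
32m² + 60m + 7 = 0, so m = −1/8 or m = −7/4.
Through (−7, −25/2) these give x + 8y = −107 and 7x + 4y = −99.

x + 8y = −107 and 7x + 4y = −99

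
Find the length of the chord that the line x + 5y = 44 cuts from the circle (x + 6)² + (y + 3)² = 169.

√26

Express y = (44 − x)/5 and substitute into the circle:
26x² + 182x + 156 = 0  ⟹  x² + 7x + 6 = 0
x = −1 or x = −6, giving (−1, 9) and (−6, 10).
Chord length = distance between (−1, 9) and (−6, 10) = √26 = √26.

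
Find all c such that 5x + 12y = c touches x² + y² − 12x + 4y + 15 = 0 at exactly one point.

The line touches the circle iff its distance from (6, −2) is 5:
|5·6 + 12·(−2) − c| / √169 = 5
|c − (6)| = 5·13, so c = 71 or c = −59.

c = −59 or c = 71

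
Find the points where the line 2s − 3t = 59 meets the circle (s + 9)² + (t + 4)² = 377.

(−5, −23) and (7, −15)

From the line, t = (−59 + 2s)/3. Substituting:
13s² − 26s − 455 = 0  ⟹  s² − 2s − 35 = 0
s = 7 or s = −5, giving (7, −15) and (−5, −23).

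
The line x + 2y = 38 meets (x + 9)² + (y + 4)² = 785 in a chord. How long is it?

12√5

Express y = (38 − x)/2 and substitute into the circle:
5x² − 20x − 700 = 0  ⟹  x² − 4x − 140 = 0
x = 14 or x = −10, giving (14, 12) and (−10, 24).
Chord length = distance between (14, 12) and (−10, 24) = √720 = 12√5.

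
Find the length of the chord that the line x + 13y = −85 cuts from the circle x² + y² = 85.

From the line, y = (−85 − x)/13. Substituting:
170x² + 170x − 7140 = 0  ⟹  x² + x − 42 = 0
x = 6 or x = −7, giving (6, −7) and (−7, −6).
Chord length = distance between (6, −7) and (−7, −6) = √170 = √170.

√170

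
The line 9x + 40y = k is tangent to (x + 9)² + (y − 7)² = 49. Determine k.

Tangency holds when the distance from the centre (−9, 7) to the line equals the radius 7:
|9·(−9) + 40·7 − k| / √1681 = 7
|k − (199)| = 7·41, so k = 486 or k = −88.

k = −88 or k = 486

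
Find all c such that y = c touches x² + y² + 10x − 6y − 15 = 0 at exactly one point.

For a tangent, require d(centre, line) = r = 7.
|0·(−5) + 1·3 − c| / √1 = 7
|c − (3)| = 7, so c = 10 or c = −4.

c = −4 or c = 10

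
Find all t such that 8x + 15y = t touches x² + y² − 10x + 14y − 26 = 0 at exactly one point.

t = −235 or t = 105

For a tangent, require d(centre, line) = r = 10.
|8·5 + 15·(−7) − t| / √289 = 10
|t − (−65)| = 10·17, so t = 105 or t = −235.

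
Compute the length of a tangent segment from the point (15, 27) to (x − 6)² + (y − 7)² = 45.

2√109

With centre O = (6, 7), |OP|² = 481 and r² = 45.
Power of the point: PT² = |PO|² − r² = 436, so PT = 2√109.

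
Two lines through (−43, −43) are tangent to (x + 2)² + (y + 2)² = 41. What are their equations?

A line y − (−43) = m(x − (−43)) is tangent when its distance from (−2, −2) is √41:
[m·(41) − (41)]² = 41(m² + 1)
20m² − 41m + 20 = 0, so m = 5/4 or m = 4/5.
Through (−43, −43) these give 5x − 4y = −43 and 4x − 5y = 43.

5x − 4y = −43 and 4x − 5y = 43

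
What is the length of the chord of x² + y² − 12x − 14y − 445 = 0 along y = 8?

46

The distance from (6, 7) to the line is 1, and r² = 530.
Half the chord is √(r² − d²) = √(529), so the full chord is 46.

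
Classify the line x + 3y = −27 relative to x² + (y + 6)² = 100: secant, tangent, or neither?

Substituting the line into the circle gives 10x² + 18x − 819 = 0.
Δ = 324 − (−32760) = 33084.
Two real roots: the line is a secant.

secant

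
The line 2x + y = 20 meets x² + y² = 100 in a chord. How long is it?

From the line, y = −2x + 20. Substituting:
5x² − 80x + 300 = 0  ⟹  x² − 16x + 60 = 0
x = 10 or x = 6, giving (10, 0) and (6, 8).
Chord length = distance between (10, 0) and (6, 8) = √80 = 4√5.

4√5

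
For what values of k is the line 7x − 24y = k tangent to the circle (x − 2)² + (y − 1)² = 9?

Tangency holds when the distance from the centre (2, 1) to the line equals the radius 3:
|7·2 − 24·1 − k| / √625 = 3
|k − (−10)| = 3·25, so k = 65 or k = −85.

k = −85 or k = 65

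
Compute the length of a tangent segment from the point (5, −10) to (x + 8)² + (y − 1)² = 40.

Centre (−8, 1), r² = 40. |PO|² = (13)² + (−11)² = 290.
The tangent meets the radius at right angles, so tangent² = |PO|² − r² = 290 − 40 = 250.

5√10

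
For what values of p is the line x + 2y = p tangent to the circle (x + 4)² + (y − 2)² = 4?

p = ±2√5

The line touches the circle iff its distance from (−4, 2) is 2:
|1·(−4) + 2·2 − p| / √5 = 2
|p| = 2√5.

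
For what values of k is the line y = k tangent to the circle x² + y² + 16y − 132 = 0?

For a tangent, require d(centre, line) = r = 14.
|0·0 + 1·(−8) − k| / √1 = 14
|k − (−8)| = 14, so k = 6 or k = −22.

k = −22 or k = 6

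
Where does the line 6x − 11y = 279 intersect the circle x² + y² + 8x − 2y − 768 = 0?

From the line, y = (−279 + 6x)/11. Substituting:
157x² − 2512x − 8949 = 0  ⟹  x² − 16x − 57 = 0
x = 19 or x = −3, giving (19, −15) and (−3, −27).

(−3, −27) and (19, −15)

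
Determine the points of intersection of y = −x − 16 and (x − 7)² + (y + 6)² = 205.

Substitute y = −x − 16:
2x² + 6x − 56 = 0  ⟹  x² + 3x − 28 = 0
x = 4 or x = −7, giving (4, −20) and (−7, −9).

(−7, −9) and (4, −20)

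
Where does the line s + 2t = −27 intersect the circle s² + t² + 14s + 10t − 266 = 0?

Substitute t = (−27 − s)/2:
5s² + 90s − 875 = 0  ⟹  s² + 18s − 175 = 0
s = 7 or s = −25, giving (7, −17) and (−25, −1).

(−25, −1) and (7, −17)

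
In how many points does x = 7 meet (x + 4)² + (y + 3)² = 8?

0

d² = (1·(−4) + 0·(−3) − (7))² = 121; r² = 8.
Since d² > r², the line lies outside the circle.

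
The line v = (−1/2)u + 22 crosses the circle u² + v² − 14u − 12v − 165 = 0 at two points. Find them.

Express v = (44 − u)/2 and substitute into the circle:
5u² − 120u + 220 = 0  ⟹  u² − 24u + 44 = 0
u = 22 or u = 2, giving (22, 11) and (2, 21).

(2, 21) and (22, 11)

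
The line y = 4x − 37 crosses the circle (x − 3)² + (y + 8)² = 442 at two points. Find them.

Express y = 4x − 37 and substitute into the circle:
17x² − 238x + 408 = 0  ⟹  x² − 14x + 24 = 0
x = 12 or x = 2, giving (12, 11) and (2, −29).

(2, −29) and (12, 11)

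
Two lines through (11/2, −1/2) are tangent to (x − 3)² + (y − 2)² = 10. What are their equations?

Write the tangent as mx − y + (−1/2 − m·(11/2)) = 0 and set its distance from the centre to √10:
(−5/2m − (5/2))² = 10(m² + 1)
3m² − 10m + 3 = 0, so m = 1/3 or m = 3.
With m = 1/3: x − 3y = 7. With m = 3: 3x − y = 17.

x − 3y = 7 and 3x − y = 17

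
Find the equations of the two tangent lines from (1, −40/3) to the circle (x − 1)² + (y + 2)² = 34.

5x + 3y = −35 and 5x − 3y = 45

Write the tangent as mx − y + (−40/3 − m·(1)) = 0 and set its distance from the centre to √34:
[m·(0) − (34/3)]² = 34(m² + 1)
9m² − 25 = 0, so m = −5/3 or m = 5/3.
With m = −5/3: 5x + 3y = −35. With m = 5/3: 5x − 3y = 45.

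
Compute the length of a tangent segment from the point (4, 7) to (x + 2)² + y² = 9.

The centre is (−2, 0) and r = 3. The square of the distance from P to the centre is 36 + 49 = 85.
The tangent meets the radius at right angles, so tangent² = |PO|² − r² = 85 − 9 = 76.

2√19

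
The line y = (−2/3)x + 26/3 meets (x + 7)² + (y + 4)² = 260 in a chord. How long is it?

4√13

Substitute y = (26 − 2x)/3:
13x² − 26x − 455 = 0  ⟹  x² − 2x − 35 = 0
x = 7 or x = −5, giving (7, 4) and (−5, 12).
Chord length = distance between (7, 4) and (−5, 12) = √208 = 4√13.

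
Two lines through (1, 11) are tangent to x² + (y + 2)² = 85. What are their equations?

Write the tangent as mx − y + (11 − m·(1)) = 0 and set its distance from the centre to √85:
(−1m − (−13))² = 85(m² + 1)
42m² + 13m − 42 = 0, so m = 6/7 or m = −7/6.
With m = 6/7: 6x − 7y = −71. With m = −7/6: 7x + 6y = 73.

6x − 7y = −71 and 7x + 6y = 73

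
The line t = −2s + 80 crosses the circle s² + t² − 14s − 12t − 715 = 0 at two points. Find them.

(27, 26) and (35, 10)

Express t = −2s + 80 and substitute into the circle:
5s² − 310s + 4725 = 0  ⟹  s² − 62s + 945 = 0
s = 35 or s = 27, giving (35, 10) and (27, 26).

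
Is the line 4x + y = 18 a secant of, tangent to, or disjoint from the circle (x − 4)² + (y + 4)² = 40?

secant

Substituting the line into the circle gives 17x² − 184x + 460 = 0.
Discriminant = (−184)² − 4·17·(460) = 2576 > 0.
Two real roots: the line is a secant.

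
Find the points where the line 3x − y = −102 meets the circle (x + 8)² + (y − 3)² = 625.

From the line, y = 3x + 102. Substituting:
10x² + 610x + 9240 = 0  ⟹  x² + 61x + 924 = 0
x = −28 or x = −33, giving (−28, 18) and (−33, 3).

(−33, 3) and (−28, 18)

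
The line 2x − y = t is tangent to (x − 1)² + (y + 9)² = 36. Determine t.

t = 11 ± 6√5

The line touches the circle iff its distance from (1, −9) is 6:
|2·1 − 1·(−9) − t| / √5 = 6
|t − (11)| = 6√5.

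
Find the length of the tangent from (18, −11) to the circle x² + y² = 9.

2√109

The centre is (0, 0) and r = 3. The square of the distance from P to the centre is 324 + 121 = 445.
The tangent meets the radius at right angles, so tangent² = |PO|² − r² = 445 − 9 = 436.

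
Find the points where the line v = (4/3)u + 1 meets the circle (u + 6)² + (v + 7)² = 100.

Substitute v = (3 + 4u)/3:
25u² + 300u = 0  ⟹  u² + 12u = 0
u = 0 or u = −12, giving (0, 1) and (−12, −15).

(−12, −15) and (0, 1)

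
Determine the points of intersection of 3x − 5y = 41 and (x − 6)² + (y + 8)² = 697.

Substitute y = (−41 + 3x)/5:
34x² − 306x − 16524 = 0  ⟹  x² − 9x − 486 = 0
x = 27 or x = −18, giving (27, 8) and (−18, −19).

(−18, −19) and (27, 8)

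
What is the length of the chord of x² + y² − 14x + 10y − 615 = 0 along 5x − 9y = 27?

5√106

The distance from (7, −5) to the line is 53/√106, and r² = 689.
Chord = 2√(r² − d²) = 2·√(1325/2) = 5√106.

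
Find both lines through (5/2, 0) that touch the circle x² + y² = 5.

2x + y = 5 and 2x − y = 5

A line y − (0) = m(x − (5/2)) is tangent when its distance from (0, 0) is √5:
(−5/2m − (0))² = 5(m² + 1)
m² − 4 = 0, so m = −2 or m = 2.
With m = −2: 2x + y = 5. With m = 2: 2x − y = 5.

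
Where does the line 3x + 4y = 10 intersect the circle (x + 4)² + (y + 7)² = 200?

(−6, 7) and (10, −5)

Substitute y = (10 − 3x)/4:
25x² − 100x − 1500 = 0  ⟹  x² − 4x − 60 = 0
x = 10 or x = −6, giving (10, −5) and (−6, 7).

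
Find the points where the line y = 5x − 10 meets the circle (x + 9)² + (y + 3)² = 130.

(0, −10) and (2, 0)

From the line, y = 5x − 10. Substituting:
26x² − 52x = 0  ⟹  x² − 2x = 0
x = 2 or x = 0, giving (2, 0) and (0, −10).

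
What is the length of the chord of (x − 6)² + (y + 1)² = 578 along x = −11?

34

Centre (6, −1), r² = 578. Perpendicular distance d from centre to line = |17| / √1 = 17.
Half the chord is √(r² − d²) = √(289), so the full chord is 34.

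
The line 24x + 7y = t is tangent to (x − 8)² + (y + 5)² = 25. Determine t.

The line touches the circle iff its distance from (8, −5) is 5:
|24·8 + 7·(−5) − t| / √625 = 5
|t − (157)| = 5·25, so t = 282 or t = 32.

t = 32 or t = 282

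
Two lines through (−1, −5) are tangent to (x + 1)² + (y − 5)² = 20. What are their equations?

2x + y = −7 and 2x − y = 3

A line y − (−5) = m(x − (−1)) is tangent when its distance from (−1, 5) is 2√5:
(0m − (10))² = 20(m² + 1)
m² − 4 = 0, so m = −2 or m = 2.
Through (−1, −5) these give 2x + y = −7 and 2x − y = 3.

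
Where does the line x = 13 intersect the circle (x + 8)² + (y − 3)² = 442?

(13, 2) and (13, 4)

The line gives x = 13. Substituting into the circle:
y² − 6y + 8 = 0
y = 4 or y = 2, giving (13, 4) and (13, 2).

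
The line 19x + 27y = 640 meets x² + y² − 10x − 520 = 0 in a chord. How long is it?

From the line, y = (640 − 19x)/27. Substituting:
1090x² − 31610x + 30520 = 0  ⟹  x² − 29x + 28 = 0
x = 28 or x = 1, giving (28, 4) and (1, 23).
|(28, 4) − (1, 23)| = √((27)² + (−19)²) = √1090.

√1090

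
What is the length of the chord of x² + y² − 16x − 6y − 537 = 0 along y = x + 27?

14√2

Centre (8, 3), r² = 610. Perpendicular distance d from centre to line = |32| / √2 = 32/√2.
Half the chord is √(r² − d²) = √(98), so the full chord is 14√2.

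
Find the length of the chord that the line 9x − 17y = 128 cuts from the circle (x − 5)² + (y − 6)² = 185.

√370

The distance from (5, 6) to the line is 185/√370, and r² = 185.
Half the chord is √(r² − d²) = √(185/2), so the full chord is √370.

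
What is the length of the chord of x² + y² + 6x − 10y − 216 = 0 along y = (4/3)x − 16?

Substitute y = (−48 + 4x)/3:
25x² − 450x + 1800 = 0  ⟹  x² − 18x + 72 = 0
x = 12 or x = 6, giving (12, 0) and (6, −8).
|(12, 0) − (6, −8)| = √((6)² + (8)²) = 10.

10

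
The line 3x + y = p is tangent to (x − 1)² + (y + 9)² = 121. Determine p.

p = −6 ± 11√10

The line touches the circle iff its distance from (1, −9) is 11:
|3·1 + 1·(−9) − p| / √10 = 11
|p − (−6)| = 11√10.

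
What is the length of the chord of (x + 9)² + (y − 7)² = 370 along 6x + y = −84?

From the line, y = −6x − 84. Substituting:
37x² + 1110x + 7992 = 0  ⟹  x² + 30x + 216 = 0
x = −12 or x = −18, giving (−12, −12) and (−18, 24).
|(−12, −12) − (−18, 24)| = √((6)² + (−36)²) = 6√37.

6√37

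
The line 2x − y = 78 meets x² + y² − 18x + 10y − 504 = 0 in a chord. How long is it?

Substitute y = 2x − 78:
5x² − 310x + 4800 = 0  ⟹  x² − 62x + 960 = 0
x = 32 or x = 30, giving (32, −14) and (30, −18).
Chord length = distance between (32, −14) and (30, −18) = √20 = 2√5.

2√5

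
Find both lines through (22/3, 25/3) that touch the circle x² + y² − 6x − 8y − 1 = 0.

x + 5y = 49 and 5x + y = 45

A line y − (25/3) = m(x − (22/3)) is tangent when its distance from (3, 4) is √26:
[m·(−13/3) − (−13/3)]² = 26(m² + 1)
5m² + 26m + 5 = 0, so m = −1/5 or m = −5.
Through (22/3, 25/3) these give x + 5y = 49 and 5x + y = 45.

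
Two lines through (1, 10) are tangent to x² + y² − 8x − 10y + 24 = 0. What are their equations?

Let a tangent through (1, 10) have slope m. Its distance from (4, 5) must equal √17:
[m·(3) − (−5)]² = 17(m² + 1)
4m² − 15m − 4 = 0, so m = 4 or m = −1/4.
With m = 4: 4x − y = −6. With m = −1/4: x + 4y = 41.

4x − y = −6 and x + 4y = 41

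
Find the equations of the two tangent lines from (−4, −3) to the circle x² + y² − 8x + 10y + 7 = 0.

3x − 5y = 3 and 5x + 3y = −29

Let a tangent through (−4, −3) have slope m. Its distance from (4, −5) must equal √34:
(8m − (−2))² = 34(m² + 1)
15m² + 16m − 15 = 0, so m = 3/5 or m = −5/3.
With m = 3/5: 3x − 5y = 3. With m = −5/3: 5x + 3y = −29.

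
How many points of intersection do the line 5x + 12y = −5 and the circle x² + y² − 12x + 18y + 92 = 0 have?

0

d² = (5·6 + 12·(−9) − (−5))²/169 = 5329/169; r² = 25.
Since d² > r², the line lies outside the circle.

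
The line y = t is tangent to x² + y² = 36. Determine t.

t = −6 or t = 6

Tangency holds when the distance from the centre (0, 0) to the line equals the radius 6:
|0·0 + 1·0 − t| / √1 = 6
|t| = 6, so t = 6 or t = −6.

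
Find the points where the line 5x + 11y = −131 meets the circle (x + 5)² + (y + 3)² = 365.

Express y = (−131 − 5x)/11 and substitute into the circle:
146x² + 2190x − 31536 = 0  ⟹  x² + 15x − 216 = 0
x = 9 or x = −24, giving (9, −16) and (−24, −1).

(−24, −1) and (9, −16)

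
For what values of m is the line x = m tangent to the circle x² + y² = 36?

For a tangent, require d(centre, line) = r = 6.
|1·0 + 0·0 − m| / √1 = 6
|m| = 6, so m = 6 or m = −6.

m = −6 or m = 6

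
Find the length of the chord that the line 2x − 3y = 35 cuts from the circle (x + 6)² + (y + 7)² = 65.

The distance from (−6, −7) to the line is 26/√13, and r² = 65.
Half the chord is √(r² − d²) = √(13), so the full chord is 2√13.

2√13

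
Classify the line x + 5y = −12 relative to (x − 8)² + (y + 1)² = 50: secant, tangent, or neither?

Substituting the line into the circle gives 26x² − 386x + 399 = 0.
Δ = 148996 − 41496 = 107500.
Two real roots: the line is a secant.

secant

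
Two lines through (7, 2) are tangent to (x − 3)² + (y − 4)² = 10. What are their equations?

A line y − (2) = m(x − (7)) is tangent when its distance from (3, 4) is √10:
[m·(−4) − (2)]² = 10(m² + 1)
3m² + 8m − 3 = 0, so m = −3 or m = 1/3.
Through (7, 2) these give 3x + y = 23 and x − 3y = 1.

3x + y = 23 and x − 3y = 1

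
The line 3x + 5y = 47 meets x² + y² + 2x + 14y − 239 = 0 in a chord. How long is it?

Centre (−1, −7), r² = 289. Perpendicular distance d from centre to line = |−85| / √34 = 85/√34.
Chord = 2√(r² − d²) = 2·√(153/2) = 3√34.

3√34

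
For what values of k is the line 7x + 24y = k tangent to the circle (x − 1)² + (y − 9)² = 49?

The line touches the circle iff its distance from (1, 9) is 7:
|7·1 + 24·9 − k| / √625 = 7
|k − (223)| = 7·25, so k = 398 or k = 48.

k = 48 or k = 398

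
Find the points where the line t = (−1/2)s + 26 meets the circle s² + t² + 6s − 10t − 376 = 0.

Substitute t = (52 − s)/2:
5s² − 60s + 160 = 0  ⟹  s² − 12s + 32 = 0
s = 8 or s = 4, giving (8, 22) and (4, 24).

(4, 24) and (8, 22)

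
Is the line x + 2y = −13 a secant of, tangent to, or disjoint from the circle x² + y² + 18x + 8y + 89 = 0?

Substituting the line into the circle gives 5x² + 82x + 317 = 0.
Δ = 6724 − 6340 = 384.
Two real roots: the line is a secant.

secant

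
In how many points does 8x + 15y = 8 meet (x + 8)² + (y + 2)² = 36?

1

Centre (−8, −2), r² = 36. Distance² from centre to line = (−102)²/289 = 36.
Since d² = r², the line is tangent.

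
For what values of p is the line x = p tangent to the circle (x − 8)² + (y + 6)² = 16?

For a tangent, require d(centre, line) = r = 4.
|1·8 + 0·(−6) − p| / √1 = 4
|p − (8)| = 4, so p = 12 or p = 4.

p = 4 or p = 12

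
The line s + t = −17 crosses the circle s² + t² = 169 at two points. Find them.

Substitute t = −s − 17:
2s² + 34s + 120 = 0  ⟹  s² + 17s + 60 = 0
s = −5 or s = −12, giving (−5, −12) and (−12, −5).

(−12, −5) and (−5, −12)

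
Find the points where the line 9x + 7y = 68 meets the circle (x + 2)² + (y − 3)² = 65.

From the line, y = (68 − 9x)/7. Substituting:
130x² − 650x − 780 = 0  ⟹  x² − 5x − 6 = 0
x = 6 or x = −1, giving (6, 2) and (−1, 11).

(−1, 11) and (6, 2)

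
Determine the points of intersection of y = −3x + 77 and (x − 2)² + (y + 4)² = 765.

From the line, y = −3x + 77. Substituting:
10x² − 490x + 5800 = 0  ⟹  x² − 49x + 580 = 0
x = 29 or x = 20, giving (29, −10) and (20, 17).

(20, 17) and (29, −10)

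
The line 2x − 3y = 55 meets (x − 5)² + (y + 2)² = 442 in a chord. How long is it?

10√13

Substitute y = (−55 + 2x)/3:
13x² − 286x − 1352 = 0  ⟹  x² − 22x − 104 = 0
x = 26 or x = −4, giving (26, −1) and (−4, −21).
|(26, −1) − (−4, −21)| = √((30)² + (20)²) = 10√13.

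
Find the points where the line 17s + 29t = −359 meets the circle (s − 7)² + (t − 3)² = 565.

(−16, −3) and (13, −20)

Substitute t = (−359 − 17s)/29:
1130s² + 3390s − 235040 = 0  ⟹  s² + 3s − 208 = 0
s = 13 or s = −16, giving (13, −20) and (−16, −3).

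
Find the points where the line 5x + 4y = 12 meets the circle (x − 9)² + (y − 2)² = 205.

(−4, 8) and (12, −12)

From the line, y = (12 − 5x)/4. Substituting:
41x² − 328x − 1968 = 0  ⟹  x² − 8x − 48 = 0
x = 12 or x = −4, giving (12, −12) and (−4, 8).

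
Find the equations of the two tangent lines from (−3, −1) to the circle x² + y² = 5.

2x − y = −5 and x + 2y = −5

Let a tangent through (−3, −1) have slope m. Its distance from (0, 0) must equal √5:
[m·(3) − (1)]² = 5(m² + 1)
2m² − 3m − 2 = 0, so m = 2 or m = −1/2.
Through (−3, −1) these give 2x − y = −5 and x + 2y = −5.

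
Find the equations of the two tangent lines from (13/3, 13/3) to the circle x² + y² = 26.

x + 5y = 26 and 5x + y = 26

Write the tangent as mx − y + (13/3 − m·(13/3)) = 0 and set its distance from the centre to √26:
[m·(−13/3) − (−13/3)]² = 26(m² + 1)
5m² + 26m + 5 = 0, so m = −1/5 or m = −5.
With m = −1/5: x + 5y = 26. With m = −5: 5x + y = 26.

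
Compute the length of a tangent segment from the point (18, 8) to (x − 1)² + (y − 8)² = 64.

15

Centre (1, 8), r² = 64. |PO|² = (17)² + (0)² = 289.
Power of the point: PT² = |PO|² − r² = 225, so PT = 15.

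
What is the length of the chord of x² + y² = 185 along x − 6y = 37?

4√37

The distance from (0, 0) to the line is 37/√37, and r² = 185.
Half the chord is √(r² − d²) = √(148), so the full chord is 4√37.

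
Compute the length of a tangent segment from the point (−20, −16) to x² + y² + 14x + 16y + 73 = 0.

√193

The centre is (−7, −8) and r = 2√10. The square of the distance from P to the centre is 169 + 64 = 233.
By the tangent–radius right angle, tangent length = √(|PO|² − r²) = √193.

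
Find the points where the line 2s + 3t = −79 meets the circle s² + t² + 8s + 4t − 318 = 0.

(−17, −15) and (−11, −19)

Express t = (−79 − 2s)/3 and substitute into the circle:
13s² + 364s + 2431 = 0  ⟹  s² + 28s + 187 = 0
s = −11 or s = −17, giving (−11, −19) and (−17, −15).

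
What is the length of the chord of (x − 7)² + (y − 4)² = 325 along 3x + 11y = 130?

3√130

Substitute y = (130 − 3x)/11:
130x² − 2210x − 26000 = 0  ⟹  x² − 17x − 200 = 0
x = 25 or x = −8, giving (25, 5) and (−8, 14).
|(25, 5) − (−8, 14)| = √((33)² + (−9)²) = 3√130.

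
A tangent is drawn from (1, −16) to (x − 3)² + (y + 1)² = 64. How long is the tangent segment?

Centre (3, −1), r² = 64. |PO|² = (−2)² + (−15)² = 229.
By the tangent–radius right angle, tangent length = √(|PO|² − r²) = √165.

√165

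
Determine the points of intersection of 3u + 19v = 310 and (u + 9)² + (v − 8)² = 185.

Substitute v = (310 − 3u)/19:
370u² + 5550u − 12580 = 0  ⟹  u² + 15u − 34 = 0
u = 2 or u = −17, giving (2, 16) and (−17, 19).

(−17, 19) and (2, 16)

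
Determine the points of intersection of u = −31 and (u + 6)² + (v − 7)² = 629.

The line gives u = −31. Substituting into the circle:
v² − 14v + 45 = 0
v = 9 or v = 5, giving (−31, 9) and (−31, 5).

(−31, 5) and (−31, 9)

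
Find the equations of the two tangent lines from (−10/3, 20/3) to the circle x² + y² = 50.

x − y = −10 and x − 7y = −50

Let a tangent through (−10/3, 20/3) have slope m. Its distance from (0, 0) must equal 5√2:
(10/3m − (−20/3))² = 50(m² + 1)
7m² − 8m + 1 = 0, so m = 1 or m = 1/7.
With m = 1: x − y = −10. With m = 1/7: x − 7y = −50.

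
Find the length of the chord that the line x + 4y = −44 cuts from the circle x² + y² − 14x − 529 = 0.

Substitute y = (−44 − x)/4:
17x² − 136x − 6528 = 0  ⟹  x² − 8x − 384 = 0
x = 24 or x = −16, giving (24, −17) and (−16, −7).
|(24, −17) − (−16, −7)| = √((40)² + (−10)²) = 10√17.

10√17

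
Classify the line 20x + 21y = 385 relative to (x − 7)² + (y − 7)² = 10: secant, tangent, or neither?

neither

Substituting the line into the circle gives 841x² − 15694x + 73843 = 0.
Discriminant = (−15694)² − 4·841·(73843) = −2106216 < 0.
No real roots: the line does not meet the circle.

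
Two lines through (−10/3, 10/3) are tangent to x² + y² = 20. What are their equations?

A line y − (10/3) = m(x − (−10/3)) is tangent when its distance from (0, 0) is 2√5:
(10/3m − (−10/3))² = 20(m² + 1)
2m² − 5m + 2 = 0, so m = 1/2 or m = 2.
Through (−10/3, 10/3) these give x − 2y = −10 and 2x − y = −10.

x − 2y = −10 and 2x − y = −10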